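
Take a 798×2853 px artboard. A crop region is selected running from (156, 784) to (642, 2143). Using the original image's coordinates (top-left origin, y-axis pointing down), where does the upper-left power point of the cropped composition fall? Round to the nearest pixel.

(318, 1237)

Crop width = 642 − 156 = 486 px; one third is 162.00 px.
Crop height = 2143 − 784 = 1359 px; one third is 453.00 px.
The upper-left point is one-third across and one-third down within the crop:
x = 156 + 1 × 162.00 ≈ 318; y = 784 + 1 × 453.00 ≈ 1237.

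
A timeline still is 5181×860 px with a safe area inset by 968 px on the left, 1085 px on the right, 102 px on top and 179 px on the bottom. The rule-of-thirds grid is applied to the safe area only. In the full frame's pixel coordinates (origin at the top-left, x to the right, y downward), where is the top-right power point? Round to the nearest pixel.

x = 3053 px, y = 295 px

Content width = 5181 − 968 − 1085 = 3128 px; content height = 860 − 102 − 179 = 579 px.
Top-right is two-thirds across and one-third down within the safe area.
x = 968 + 2 × 3128/3 = 968 + 2085.33 ≈ 3053
y = 102 + 1 × 579/3 = 102 + 193.00 ≈ 295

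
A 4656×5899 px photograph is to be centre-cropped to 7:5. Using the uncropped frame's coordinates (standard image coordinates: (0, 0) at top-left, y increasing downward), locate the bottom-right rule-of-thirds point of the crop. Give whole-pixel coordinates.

4656/5899 < 7/5, so the 7:5 crop keeps the full width 4656 and trims height to 4656 × 5/7 = 3325.71 px.
Top offset = (5899 − 3325.71)/2 = 1286.64 px; left offset = 0.
Bottom-right is two-thirds across and two-thirds down within the crop:
x = 0.00 + 2 × 4656.00/3 ≈ 3104; y = 1286.64 + 2 × 3325.71/3 ≈ 3504.

(3104, 3504)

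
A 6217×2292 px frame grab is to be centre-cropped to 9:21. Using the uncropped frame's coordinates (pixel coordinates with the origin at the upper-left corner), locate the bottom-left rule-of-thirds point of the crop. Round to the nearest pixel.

(2945, 1528)

6217/2292 > 9/21, so the 9:21 crop keeps the full height 2292 and trims width to 2292 × 9/21 = 982.29 px.
Left offset = (6217 − 982.29)/2 = 2617.36 px; top offset = 0.
Bottom-left is one-third across and two-thirds down within the crop:
x = 2617.36 + 1 × 982.29/3 ≈ 2945; y = 0.00 + 2 × 2292.00/3 ≈ 1528.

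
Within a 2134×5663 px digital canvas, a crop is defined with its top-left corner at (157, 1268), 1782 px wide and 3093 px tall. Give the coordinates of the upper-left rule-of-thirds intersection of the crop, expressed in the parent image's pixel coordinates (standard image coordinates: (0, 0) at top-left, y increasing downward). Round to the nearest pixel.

One third of the crop width 1782 is 594.00 px.
One third of the crop height 3093 is 1031.00 px.
The upper-left point is one-third across and one-third down within the crop:
x = 157 + 1 × 594.00 ≈ 751; y = 1268 + 1 × 1031.00 ≈ 2299.

x = 751 px, y = 2299 px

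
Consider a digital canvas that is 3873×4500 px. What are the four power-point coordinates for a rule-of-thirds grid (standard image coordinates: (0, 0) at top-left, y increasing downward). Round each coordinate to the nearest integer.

One third of 3873 is 1291; one third of 4500 is 1500.
Vertical third lines at x = 1291 and x = 2582; horizontal third lines at y = 1500 and y = 3000.

(1291, 1500), (2582, 1500), (1291, 3000), (2582, 3000)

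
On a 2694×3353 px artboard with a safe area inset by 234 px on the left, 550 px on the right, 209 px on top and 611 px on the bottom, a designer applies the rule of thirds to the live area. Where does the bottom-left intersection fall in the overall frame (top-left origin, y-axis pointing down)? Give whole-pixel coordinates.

Content width = 2694 − 234 − 550 = 1910 px; content height = 3353 − 209 − 611 = 2533 px.
Bottom-left is one-third across and two-thirds down within the live area.
x = 234 + 1 × 1910/3 = 234 + 636.67 ≈ 871
y = 209 + 2 × 2533/3 = 209 + 1688.67 ≈ 1898

(871, 1898)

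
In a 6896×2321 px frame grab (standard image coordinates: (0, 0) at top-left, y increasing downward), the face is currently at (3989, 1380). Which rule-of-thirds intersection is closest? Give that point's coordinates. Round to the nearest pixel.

Third lines: x ∈ {2299, 4597}, y ∈ {774, 1547}.
3989 is closer to x = 4597; 1380 is closer to y = 1547.
So the nearest intersection is the lower-right power point.

(4597, 1547)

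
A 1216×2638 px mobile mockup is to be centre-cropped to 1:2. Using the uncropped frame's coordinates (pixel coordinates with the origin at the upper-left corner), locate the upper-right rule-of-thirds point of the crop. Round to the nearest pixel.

(811, 914)

1216/2638 < 1/2, so the 1:2 crop keeps the full width 1216 and trims height to 1216 × 2/1 = 2432.00 px.
Top offset = (2638 − 2432.00)/2 = 103.00 px; left offset = 0.
Upper-right is two-thirds across and one-third down within the crop:
x = 0.00 + 2 × 1216.00/3 ≈ 811; y = 103.00 + 1 × 2432.00/3 ≈ 914.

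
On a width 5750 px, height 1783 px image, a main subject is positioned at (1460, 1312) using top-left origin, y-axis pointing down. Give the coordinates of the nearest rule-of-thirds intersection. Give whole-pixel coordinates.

x = 1917 px, y = 1189 px

Third lines: x ∈ {1917, 3833}, y ∈ {594, 1189}.
1460 is closer to x = 1917; 1312 is closer to y = 1189.
So the nearest intersection is the lower-left power point.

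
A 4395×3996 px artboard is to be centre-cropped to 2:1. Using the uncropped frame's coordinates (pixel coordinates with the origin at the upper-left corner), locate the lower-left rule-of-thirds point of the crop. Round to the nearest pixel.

4395/3996 < 2/1, so the 2:1 crop keeps the full width 4395 and trims height to 4395 × 1/2 = 2197.50 px.
Top offset = (3996 − 2197.50)/2 = 899.25 px; left offset = 0.
Lower-left is one-third across and two-thirds down within the crop:
x = 0.00 + 1 × 4395.00/3 ≈ 1465; y = 899.25 + 2 × 2197.50/3 ≈ 2364.

x = 1465 px, y = 2364 px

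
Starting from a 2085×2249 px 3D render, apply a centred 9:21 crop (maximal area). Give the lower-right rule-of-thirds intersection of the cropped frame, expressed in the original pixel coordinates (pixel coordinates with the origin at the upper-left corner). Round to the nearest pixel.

(1203, 1499)

2085/2249 > 9/21, so the 9:21 crop keeps the full height 2249 and trims width to 2249 × 9/21 = 963.86 px.
Left offset = (2085 − 963.86)/2 = 560.57 px; top offset = 0.
Lower-right is two-thirds across and two-thirds down within the crop:
x = 560.57 + 2 × 963.86/3 ≈ 1203; y = 0.00 + 2 × 2249.00/3 ≈ 1499.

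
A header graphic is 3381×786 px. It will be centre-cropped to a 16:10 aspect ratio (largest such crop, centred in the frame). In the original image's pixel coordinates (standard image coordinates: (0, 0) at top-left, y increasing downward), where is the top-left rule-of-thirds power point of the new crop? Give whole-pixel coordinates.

x = 1481 px, y = 262 px

3381/786 > 16/10, so the 16:10 crop keeps the full height 786 and trims width to 786 × 16/10 = 1257.60 px.
Left offset = (3381 − 1257.60)/2 = 1061.70 px; top offset = 0.
Top-left is one-third across and one-third down within the crop:
x = 1061.70 + 1 × 1257.60/3 ≈ 1481; y = 0.00 + 1 × 786.00/3 ≈ 262.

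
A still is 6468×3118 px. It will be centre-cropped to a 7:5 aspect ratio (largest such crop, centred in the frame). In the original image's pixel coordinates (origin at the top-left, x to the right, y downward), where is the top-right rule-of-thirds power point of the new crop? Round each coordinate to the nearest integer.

6468/3118 > 7/5, so the 7:5 crop keeps the full height 3118 and trims width to 3118 × 7/5 = 4365.20 px.
Left offset = (6468 − 4365.20)/2 = 1051.40 px; top offset = 0.
Top-right is two-thirds across and one-third down within the crop:
x = 1051.40 + 2 × 4365.20/3 ≈ 3962; y = 0.00 + 1 × 3118.00/3 ≈ 1039.

x = 3962 px, y = 1039 px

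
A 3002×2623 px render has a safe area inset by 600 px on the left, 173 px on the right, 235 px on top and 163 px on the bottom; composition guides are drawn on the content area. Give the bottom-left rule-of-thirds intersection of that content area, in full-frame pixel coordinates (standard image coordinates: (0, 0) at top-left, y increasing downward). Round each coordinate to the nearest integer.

Content width = 3002 − 600 − 173 = 2229 px; content height = 2623 − 235 − 163 = 2225 px.
Bottom-left is one-third across and two-thirds down within the content area.
x = 600 + 1 × 2229/3 = 600 + 743.00 ≈ 1343
y = 235 + 2 × 2225/3 = 235 + 1483.33 ≈ 1718

x = 1343 px, y = 1718 px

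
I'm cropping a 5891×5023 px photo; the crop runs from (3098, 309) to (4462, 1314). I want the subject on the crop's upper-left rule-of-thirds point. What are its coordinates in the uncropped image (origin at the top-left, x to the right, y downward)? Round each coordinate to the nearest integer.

x = 3553 px, y = 644 px

Crop width = 4462 − 3098 = 1364 px; one third is 454.67 px.
Crop height = 1314 − 309 = 1005 px; one third is 335.00 px.
The upper-left point is one-third across and one-third down within the crop:
x = 3098 + 1 × 454.67 ≈ 3553; y = 309 + 1 × 335.00 ≈ 644.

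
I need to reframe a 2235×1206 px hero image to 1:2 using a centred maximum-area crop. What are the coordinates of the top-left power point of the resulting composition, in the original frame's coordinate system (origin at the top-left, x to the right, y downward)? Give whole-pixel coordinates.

2235/1206 > 1/2, so the 1:2 crop keeps the full height 1206 and trims width to 1206 × 1/2 = 603.00 px.
Left offset = (2235 − 603.00)/2 = 816.00 px; top offset = 0.
Top-left is one-third across and one-third down within the crop:
x = 816.00 + 1 × 603.00/3 ≈ 1017; y = 0.00 + 1 × 1206.00/3 ≈ 402.

x = 1017 px, y = 402 px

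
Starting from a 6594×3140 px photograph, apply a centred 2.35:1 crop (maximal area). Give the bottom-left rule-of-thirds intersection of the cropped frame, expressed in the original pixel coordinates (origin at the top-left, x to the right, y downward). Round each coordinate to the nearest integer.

x = 2198 px, y = 2038 px

6594/3140 < 2.35/1, so the 2.35:1 crop keeps the full width 6594 and trims height to 6594 × 1/2.35 = 2805.96 px.
Top offset = (3140 − 2805.96)/2 = 167.02 px; left offset = 0.
Bottom-left is one-third across and two-thirds down within the crop:
x = 0.00 + 1 × 6594.00/3 ≈ 2198; y = 167.02 + 2 × 2805.96/3 ≈ 2038.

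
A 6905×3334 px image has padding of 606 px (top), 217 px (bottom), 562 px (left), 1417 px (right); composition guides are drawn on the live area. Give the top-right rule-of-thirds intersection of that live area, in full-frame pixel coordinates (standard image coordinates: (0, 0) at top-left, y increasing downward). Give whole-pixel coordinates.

(3846, 1443)

Content width = 6905 − 562 − 1417 = 4926 px; content height = 3334 − 606 − 217 = 2511 px.
Top-right is two-thirds across and one-third down within the live area.
x = 562 + 2 × 4926/3 = 562 + 3284.00 ≈ 3846
y = 606 + 1 × 2511/3 = 606 + 837.00 ≈ 1443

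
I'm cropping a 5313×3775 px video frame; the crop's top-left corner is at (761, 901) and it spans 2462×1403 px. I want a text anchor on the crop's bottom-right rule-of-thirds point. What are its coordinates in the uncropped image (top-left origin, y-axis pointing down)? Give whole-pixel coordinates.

One third of the crop width 2462 is 820.67 px.
One third of the crop height 1403 is 467.67 px.
The bottom-right point is two-thirds across and two-thirds down within the crop:
x = 761 + 2 × 820.67 ≈ 2402; y = 901 + 2 × 467.67 ≈ 1836.

x = 2402 px, y = 1836 px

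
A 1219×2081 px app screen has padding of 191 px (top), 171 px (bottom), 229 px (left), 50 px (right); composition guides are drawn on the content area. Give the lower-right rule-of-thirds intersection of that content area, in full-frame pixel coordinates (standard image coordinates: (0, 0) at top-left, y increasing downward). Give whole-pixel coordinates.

(856, 1337)

Content width = 1219 − 229 − 50 = 940 px; content height = 2081 − 191 − 171 = 1719 px.
Lower-right is two-thirds across and two-thirds down within the content area.
x = 229 + 2 × 940/3 = 229 + 626.67 ≈ 856
y = 191 + 2 × 1719/3 = 191 + 1146.00 ≈ 1337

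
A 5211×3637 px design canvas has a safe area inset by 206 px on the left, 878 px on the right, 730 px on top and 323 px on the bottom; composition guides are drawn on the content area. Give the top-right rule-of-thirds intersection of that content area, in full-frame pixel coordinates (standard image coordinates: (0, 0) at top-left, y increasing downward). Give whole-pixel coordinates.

Content width = 5211 − 206 − 878 = 4127 px; content height = 3637 − 730 − 323 = 2584 px.
Top-right is two-thirds across and one-third down within the content area.
x = 206 + 2 × 4127/3 = 206 + 2751.33 ≈ 2957
y = 730 + 1 × 2584/3 = 730 + 861.33 ≈ 1591

(2957, 1591)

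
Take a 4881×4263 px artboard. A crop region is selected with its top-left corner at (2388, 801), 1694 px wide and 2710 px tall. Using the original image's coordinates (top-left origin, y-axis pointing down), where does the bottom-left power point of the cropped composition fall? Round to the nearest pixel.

One third of the crop width 1694 is 564.67 px.
One third of the crop height 2710 is 903.33 px.
The bottom-left point is one-third across and two-thirds down within the crop:
x = 2388 + 1 × 564.67 ≈ 2953; y = 801 + 2 × 903.33 ≈ 2608.

(2953, 2608)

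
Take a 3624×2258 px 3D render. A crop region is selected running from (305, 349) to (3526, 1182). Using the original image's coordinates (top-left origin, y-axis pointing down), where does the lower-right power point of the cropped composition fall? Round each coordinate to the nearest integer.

Crop width = 3526 − 305 = 3221 px; one third is 1073.67 px.
Crop height = 1182 − 349 = 833 px; one third is 277.67 px.
The lower-right point is two-thirds across and two-thirds down within the crop:
x = 305 + 2 × 1073.67 ≈ 2452; y = 349 + 2 × 277.67 ≈ 904.

x = 2452 px, y = 904 px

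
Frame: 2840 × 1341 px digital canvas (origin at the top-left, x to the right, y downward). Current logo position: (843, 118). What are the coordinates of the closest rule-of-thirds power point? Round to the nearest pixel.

Third lines: x ∈ {947, 1893}, y ∈ {447, 894}.
843 is closer to x = 947; 118 is closer to y = 447.
So the nearest intersection is the upper-left power point.

x = 947 px, y = 447 px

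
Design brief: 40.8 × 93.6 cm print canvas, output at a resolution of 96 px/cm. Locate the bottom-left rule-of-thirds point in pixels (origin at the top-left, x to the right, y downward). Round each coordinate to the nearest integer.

In pixels the canvas is 40.8 × 96 = 3916.8 wide and 93.6 × 96 = 8985.6 tall.
The bottom-left point is one-third across and two-thirds down:
x = 1 × 3916.8/3 ≈ 1306; y = 2 × 8985.6/3 ≈ 5990.

(1306, 5990)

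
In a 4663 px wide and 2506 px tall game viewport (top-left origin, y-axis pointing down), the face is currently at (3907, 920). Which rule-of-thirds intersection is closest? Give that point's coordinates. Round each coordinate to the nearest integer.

x = 3109 px, y = 835 px

Third lines: x ∈ {1554, 3109}, y ∈ {835, 1671}.
3907 is closer to x = 3109; 920 is closer to y = 835.
So the nearest intersection is the upper-right power point.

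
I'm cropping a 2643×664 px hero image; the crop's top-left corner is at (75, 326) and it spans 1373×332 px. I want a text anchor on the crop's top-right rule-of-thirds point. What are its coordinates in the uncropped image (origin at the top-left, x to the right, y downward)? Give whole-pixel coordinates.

x = 990 px, y = 437 px

One third of the crop width 1373 is 457.67 px.
One third of the crop height 332 is 110.67 px.
The top-right point is two-thirds across and one-third down within the crop:
x = 75 + 2 × 457.67 ≈ 990; y = 326 + 1 × 110.67 ≈ 437.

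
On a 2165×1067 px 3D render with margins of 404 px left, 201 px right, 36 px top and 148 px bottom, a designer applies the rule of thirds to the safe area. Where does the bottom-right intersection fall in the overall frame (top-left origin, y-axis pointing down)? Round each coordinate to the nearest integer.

(1444, 625)

Content width = 2165 − 404 − 201 = 1560 px; content height = 1067 − 36 − 148 = 883 px.
Bottom-right is two-thirds across and two-thirds down within the safe area.
x = 404 + 2 × 1560/3 = 404 + 1040.00 ≈ 1444
y = 36 + 2 × 883/3 = 36 + 588.67 ≈ 625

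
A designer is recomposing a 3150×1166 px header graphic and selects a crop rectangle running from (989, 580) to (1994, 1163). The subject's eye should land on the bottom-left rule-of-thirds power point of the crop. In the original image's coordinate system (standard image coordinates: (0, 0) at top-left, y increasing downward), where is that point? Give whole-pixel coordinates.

(1324, 969)

Crop width = 1994 − 989 = 1005 px; one third is 335.00 px.
Crop height = 1163 − 580 = 583 px; one third is 194.33 px.
The bottom-left point is one-third across and two-thirds down within the crop:
x = 989 + 1 × 335.00 ≈ 1324; y = 580 + 2 × 194.33 ≈ 969.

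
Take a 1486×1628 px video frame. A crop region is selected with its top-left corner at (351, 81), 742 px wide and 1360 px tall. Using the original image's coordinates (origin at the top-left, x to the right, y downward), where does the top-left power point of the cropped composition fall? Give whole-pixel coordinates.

(598, 534)

One third of the crop width 742 is 247.33 px.
One third of the crop height 1360 is 453.33 px.
The top-left point is one-third across and one-third down within the crop:
x = 351 + 1 × 247.33 ≈ 598; y = 81 + 1 × 453.33 ≈ 534.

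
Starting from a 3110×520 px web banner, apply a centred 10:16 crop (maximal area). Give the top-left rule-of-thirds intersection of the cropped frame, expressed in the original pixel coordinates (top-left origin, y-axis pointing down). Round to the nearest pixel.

(1501, 173)

3110/520 > 10/16, so the 10:16 crop keeps the full height 520 and trims width to 520 × 10/16 = 325.00 px.
Left offset = (3110 − 325.00)/2 = 1392.50 px; top offset = 0.
Top-left is one-third across and one-third down within the crop:
x = 1392.50 + 1 × 325.00/3 ≈ 1501; y = 0.00 + 1 × 520.00/3 ≈ 173.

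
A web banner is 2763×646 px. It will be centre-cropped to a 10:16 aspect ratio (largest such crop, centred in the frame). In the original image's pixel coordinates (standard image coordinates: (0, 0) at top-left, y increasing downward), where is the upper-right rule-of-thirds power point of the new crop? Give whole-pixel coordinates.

2763/646 > 10/16, so the 10:16 crop keeps the full height 646 and trims width to 646 × 10/16 = 403.75 px.
Left offset = (2763 − 403.75)/2 = 1179.62 px; top offset = 0.
Upper-right is two-thirds across and one-third down within the crop:
x = 1179.62 + 2 × 403.75/3 ≈ 1449; y = 0.00 + 1 × 646.00/3 ≈ 215.

(1449, 215)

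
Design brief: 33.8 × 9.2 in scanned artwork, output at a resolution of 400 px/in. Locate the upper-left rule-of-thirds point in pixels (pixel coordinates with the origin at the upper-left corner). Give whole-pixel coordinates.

(4507, 1227)

In pixels the canvas is 33.8 × 400 = 13520 wide and 9.2 × 400 = 3680 tall.
The upper-left point is one-third across and one-third down:
x = 1 × 13520/3 ≈ 4507; y = 1 × 3680/3 ≈ 1227.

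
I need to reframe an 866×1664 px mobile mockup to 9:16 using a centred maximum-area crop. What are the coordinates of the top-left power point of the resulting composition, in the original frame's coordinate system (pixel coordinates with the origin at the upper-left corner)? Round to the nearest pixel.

(289, 575)

866/1664 < 9/16, so the 9:16 crop keeps the full width 866 and trims height to 866 × 16/9 = 1539.56 px.
Top offset = (1664 − 1539.56)/2 = 62.22 px; left offset = 0.
Top-left is one-third across and one-third down within the crop:
x = 0.00 + 1 × 866.00/3 ≈ 289; y = 62.22 + 1 × 1539.56/3 ≈ 575.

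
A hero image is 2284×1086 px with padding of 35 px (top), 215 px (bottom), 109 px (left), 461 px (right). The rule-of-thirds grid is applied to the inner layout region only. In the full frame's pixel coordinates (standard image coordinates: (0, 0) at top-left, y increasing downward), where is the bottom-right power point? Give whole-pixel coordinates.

(1252, 592)

Content width = 2284 − 109 − 461 = 1714 px; content height = 1086 − 35 − 215 = 836 px.
Bottom-right is two-thirds across and two-thirds down within the inner layout region.
x = 109 + 2 × 1714/3 = 109 + 1142.67 ≈ 1252
y = 35 + 2 × 836/3 = 35 + 557.33 ≈ 592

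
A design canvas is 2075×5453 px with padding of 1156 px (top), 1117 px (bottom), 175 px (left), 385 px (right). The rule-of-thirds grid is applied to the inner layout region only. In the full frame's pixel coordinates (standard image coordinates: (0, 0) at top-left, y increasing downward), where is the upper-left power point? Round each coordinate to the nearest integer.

Content width = 2075 − 175 − 385 = 1515 px; content height = 5453 − 1156 − 1117 = 3180 px.
Upper-left is one-third across and one-third down within the inner layout region.
x = 175 + 1 × 1515/3 = 175 + 505.00 ≈ 680
y = 1156 + 1 × 3180/3 = 1156 + 1060.00 ≈ 2216

x = 680 px, y = 2216 px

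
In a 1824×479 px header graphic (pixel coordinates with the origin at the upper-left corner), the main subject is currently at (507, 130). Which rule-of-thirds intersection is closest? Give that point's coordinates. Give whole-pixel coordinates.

(608, 160)

Third lines: x ∈ {608, 1216}, y ∈ {160, 319}.
507 is closer to x = 608; 130 is closer to y = 160.
So the nearest intersection is the upper-left power point.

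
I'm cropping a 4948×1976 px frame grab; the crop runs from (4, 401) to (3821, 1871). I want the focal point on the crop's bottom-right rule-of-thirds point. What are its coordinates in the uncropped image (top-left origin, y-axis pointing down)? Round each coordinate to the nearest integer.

(2549, 1381)

Crop width = 3821 − 4 = 3817 px; one third is 1272.33 px.
Crop height = 1871 − 401 = 1470 px; one third is 490.00 px.
The bottom-right point is two-thirds across and two-thirds down within the crop:
x = 4 + 2 × 1272.33 ≈ 2549; y = 401 + 2 × 490.00 ≈ 1381.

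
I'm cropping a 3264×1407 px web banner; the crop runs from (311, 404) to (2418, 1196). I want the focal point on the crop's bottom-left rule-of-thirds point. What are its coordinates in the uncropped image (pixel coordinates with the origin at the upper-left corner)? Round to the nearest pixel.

Crop width = 2418 − 311 = 2107 px; one third is 702.33 px.
Crop height = 1196 − 404 = 792 px; one third is 264.00 px.
The bottom-left point is one-third across and two-thirds down within the crop:
x = 311 + 1 × 702.33 ≈ 1013; y = 404 + 2 × 264.00 ≈ 932.

x = 1013 px, y = 932 px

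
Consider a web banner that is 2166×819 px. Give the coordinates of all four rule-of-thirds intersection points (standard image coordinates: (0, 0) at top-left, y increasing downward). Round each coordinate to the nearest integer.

(722, 273), (1444, 273), (722, 546), (1444, 546)

One third of 2166 is 722; one third of 819 is 273.
Vertical third lines at x = 722 and x = 1444; horizontal third lines at y = 273 and y = 546.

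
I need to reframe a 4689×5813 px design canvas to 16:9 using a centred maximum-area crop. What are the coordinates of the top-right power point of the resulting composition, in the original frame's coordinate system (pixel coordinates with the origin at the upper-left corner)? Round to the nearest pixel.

(3126, 2467)

4689/5813 < 16/9, so the 16:9 crop keeps the full width 4689 and trims height to 4689 × 9/16 = 2637.56 px.
Top offset = (5813 − 2637.56)/2 = 1587.72 px; left offset = 0.
Top-right is two-thirds across and one-third down within the crop:
x = 0.00 + 2 × 4689.00/3 ≈ 3126; y = 1587.72 + 1 × 2637.56/3 ≈ 2467.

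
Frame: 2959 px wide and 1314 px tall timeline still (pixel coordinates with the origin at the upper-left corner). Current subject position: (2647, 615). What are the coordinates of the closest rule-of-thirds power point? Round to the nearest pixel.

(1973, 438)

Third lines: x ∈ {986, 1973}, y ∈ {438, 876}.
2647 is closer to x = 1973; 615 is closer to y = 438.
So the nearest intersection is the upper-right power point.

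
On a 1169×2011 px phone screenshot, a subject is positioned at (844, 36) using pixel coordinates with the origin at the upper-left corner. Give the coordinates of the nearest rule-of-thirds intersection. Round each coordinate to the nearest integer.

(779, 670)

Third lines: x ∈ {390, 779}, y ∈ {670, 1341}.
844 is closer to x = 779; 36 is closer to y = 670.
So the nearest intersection is the upper-right power point.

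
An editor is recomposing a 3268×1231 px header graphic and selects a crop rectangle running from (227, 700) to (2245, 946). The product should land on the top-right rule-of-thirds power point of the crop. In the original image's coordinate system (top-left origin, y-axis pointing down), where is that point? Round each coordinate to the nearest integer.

Crop width = 2245 − 227 = 2018 px; one third is 672.67 px.
Crop height = 946 − 700 = 246 px; one third is 82.00 px.
The top-right point is two-thirds across and one-third down within the crop:
x = 227 + 2 × 672.67 ≈ 1572; y = 700 + 1 × 82.00 ≈ 782.

x = 1572 px, y = 782 px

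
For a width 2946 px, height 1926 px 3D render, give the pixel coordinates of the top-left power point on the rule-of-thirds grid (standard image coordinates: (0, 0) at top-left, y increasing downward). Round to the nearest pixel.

x = 982 px, y = 642 px

The top-left point sits one-third of the way across and one-third of the way down.
x = 1 × 2946/3 ≈ 982; y = 1 × 1926/3 ≈ 642.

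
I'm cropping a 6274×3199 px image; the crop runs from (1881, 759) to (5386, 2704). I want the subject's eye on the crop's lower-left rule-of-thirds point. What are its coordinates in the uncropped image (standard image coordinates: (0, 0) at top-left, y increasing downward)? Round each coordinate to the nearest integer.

Crop width = 5386 − 1881 = 3505 px; one third is 1168.33 px.
Crop height = 2704 − 759 = 1945 px; one third is 648.33 px.
The lower-left point is one-third across and two-thirds down within the crop:
x = 1881 + 1 × 1168.33 ≈ 3049; y = 759 + 2 × 648.33 ≈ 2056.

x = 3049 px, y = 2056 px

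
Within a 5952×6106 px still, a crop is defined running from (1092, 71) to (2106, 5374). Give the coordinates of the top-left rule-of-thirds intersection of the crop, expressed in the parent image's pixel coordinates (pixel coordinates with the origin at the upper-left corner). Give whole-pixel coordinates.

x = 1430 px, y = 1839 px

Crop width = 2106 − 1092 = 1014 px; one third is 338.00 px.
Crop height = 5374 − 71 = 5303 px; one third is 1767.67 px.
The top-left point is one-third across and one-third down within the crop:
x = 1092 + 1 × 338.00 ≈ 1430; y = 71 + 1 × 1767.67 ≈ 1839.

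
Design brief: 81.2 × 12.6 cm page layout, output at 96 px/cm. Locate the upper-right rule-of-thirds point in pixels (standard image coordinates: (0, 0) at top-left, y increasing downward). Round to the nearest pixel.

(5197, 403)

In pixels the canvas is 81.2 × 96 = 7795.2 wide and 12.6 × 96 = 1209.6 tall.
The upper-right point is two-thirds across and one-third down:
x = 2 × 7795.2/3 ≈ 5197; y = 1 × 1209.6/3 ≈ 403.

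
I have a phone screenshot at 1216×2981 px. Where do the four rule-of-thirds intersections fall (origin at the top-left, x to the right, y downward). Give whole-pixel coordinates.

One third of 1216 is 405.33; one third of 2981 is 993.67.
Vertical third lines at x = 405 and x = 811; horizontal third lines at y = 994 and y = 1987.

(405, 994), (811, 994), (405, 1987), (811, 1987)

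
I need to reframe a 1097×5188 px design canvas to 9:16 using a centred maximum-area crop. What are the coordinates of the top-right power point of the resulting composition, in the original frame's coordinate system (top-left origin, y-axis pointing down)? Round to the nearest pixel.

1097/5188 < 9/16, so the 9:16 crop keeps the full width 1097 and trims height to 1097 × 16/9 = 1950.22 px.
Top offset = (5188 − 1950.22)/2 = 1618.89 px; left offset = 0.
Top-right is two-thirds across and one-third down within the crop:
x = 0.00 + 2 × 1097.00/3 ≈ 731; y = 1618.89 + 1 × 1950.22/3 ≈ 2269.

(731, 2269)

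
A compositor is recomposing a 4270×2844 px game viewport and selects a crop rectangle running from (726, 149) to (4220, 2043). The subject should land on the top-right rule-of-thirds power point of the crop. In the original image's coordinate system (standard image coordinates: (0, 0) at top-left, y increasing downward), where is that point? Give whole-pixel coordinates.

Crop width = 4220 − 726 = 3494 px; one third is 1164.67 px.
Crop height = 2043 − 149 = 1894 px; one third is 631.33 px.
The top-right point is two-thirds across and one-third down within the crop:
x = 726 + 2 × 1164.67 ≈ 3055; y = 149 + 1 × 631.33 ≈ 780.

(3055, 780)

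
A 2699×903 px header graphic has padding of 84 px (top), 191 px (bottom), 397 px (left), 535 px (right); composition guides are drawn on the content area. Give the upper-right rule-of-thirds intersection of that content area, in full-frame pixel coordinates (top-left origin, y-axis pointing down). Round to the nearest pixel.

(1575, 293)

Content width = 2699 − 397 − 535 = 1767 px; content height = 903 − 84 − 191 = 628 px.
Upper-right is two-thirds across and one-third down within the content area.
x = 397 + 2 × 1767/3 = 397 + 1178.00 ≈ 1575
y = 84 + 1 × 628/3 = 84 + 209.33 ≈ 293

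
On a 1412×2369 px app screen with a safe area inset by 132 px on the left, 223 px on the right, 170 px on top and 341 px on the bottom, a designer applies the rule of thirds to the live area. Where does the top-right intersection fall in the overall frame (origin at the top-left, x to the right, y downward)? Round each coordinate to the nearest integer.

(837, 789)

Content width = 1412 − 132 − 223 = 1057 px; content height = 2369 − 170 − 341 = 1858 px.
Top-right is two-thirds across and one-third down within the live area.
x = 132 + 2 × 1057/3 = 132 + 704.67 ≈ 837
y = 170 + 1 × 1858/3 = 170 + 619.33 ≈ 789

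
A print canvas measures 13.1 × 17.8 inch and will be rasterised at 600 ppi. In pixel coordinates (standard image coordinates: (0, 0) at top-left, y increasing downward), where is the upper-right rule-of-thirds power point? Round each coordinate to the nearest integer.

In pixels the canvas is 13.1 × 600 = 7860 wide and 17.8 × 600 = 10680 tall.
The upper-right point is two-thirds across and one-third down:
x = 2 × 7860/3 ≈ 5240; y = 1 × 10680/3 ≈ 3560.

(5240, 3560)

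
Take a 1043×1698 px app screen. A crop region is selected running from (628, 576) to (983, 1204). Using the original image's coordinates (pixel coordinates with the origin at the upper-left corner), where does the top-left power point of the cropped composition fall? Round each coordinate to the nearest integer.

Crop width = 983 − 628 = 355 px; one third is 118.33 px.
Crop height = 1204 − 576 = 628 px; one third is 209.33 px.
The top-left point is one-third across and one-third down within the crop:
x = 628 + 1 × 118.33 ≈ 746; y = 576 + 1 × 209.33 ≈ 785.

(746, 785)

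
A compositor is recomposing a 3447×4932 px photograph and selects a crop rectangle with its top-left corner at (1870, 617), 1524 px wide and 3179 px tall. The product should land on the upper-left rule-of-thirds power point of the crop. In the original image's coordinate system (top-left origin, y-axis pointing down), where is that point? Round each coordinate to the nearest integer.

x = 2378 px, y = 1677 px

One third of the crop width 1524 is 508.00 px.
One third of the crop height 3179 is 1059.67 px.
The upper-left point is one-third across and one-third down within the crop:
x = 1870 + 1 × 508.00 ≈ 2378; y = 617 + 1 × 1059.67 ≈ 1677.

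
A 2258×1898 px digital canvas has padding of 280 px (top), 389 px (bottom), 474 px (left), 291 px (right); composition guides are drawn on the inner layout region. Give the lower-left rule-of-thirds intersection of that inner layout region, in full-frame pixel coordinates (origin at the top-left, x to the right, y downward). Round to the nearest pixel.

Content width = 2258 − 474 − 291 = 1493 px; content height = 1898 − 280 − 389 = 1229 px.
Lower-left is one-third across and two-thirds down within the inner layout region.
x = 474 + 1 × 1493/3 = 474 + 497.67 ≈ 972
y = 280 + 2 × 1229/3 = 280 + 819.33 ≈ 1099

(972, 1099)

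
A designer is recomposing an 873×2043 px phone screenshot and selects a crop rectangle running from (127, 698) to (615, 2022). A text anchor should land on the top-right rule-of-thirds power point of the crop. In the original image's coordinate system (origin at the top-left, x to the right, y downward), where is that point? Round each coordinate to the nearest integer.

(452, 1139)

Crop width = 615 − 127 = 488 px; one third is 162.67 px.
Crop height = 2022 − 698 = 1324 px; one third is 441.33 px.
The top-right point is two-thirds across and one-third down within the crop:
x = 127 + 2 × 162.67 ≈ 452; y = 698 + 1 × 441.33 ≈ 1139.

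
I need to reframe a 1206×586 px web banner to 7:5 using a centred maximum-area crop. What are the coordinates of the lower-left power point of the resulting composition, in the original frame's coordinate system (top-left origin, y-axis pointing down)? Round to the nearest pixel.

1206/586 > 7/5, so the 7:5 crop keeps the full height 586 and trims width to 586 × 7/5 = 820.40 px.
Left offset = (1206 − 820.40)/2 = 192.80 px; top offset = 0.
Lower-left is one-third across and two-thirds down within the crop:
x = 192.80 + 1 × 820.40/3 ≈ 466; y = 0.00 + 2 × 586.00/3 ≈ 391.

x = 466 px, y = 391 px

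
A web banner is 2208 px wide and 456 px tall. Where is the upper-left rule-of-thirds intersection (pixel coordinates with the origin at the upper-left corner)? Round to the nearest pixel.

The upper-left point sits one-third of the way across and one-third of the way down.
x = 1 × 2208/3 ≈ 736; y = 1 × 456/3 ≈ 152.

(736, 152)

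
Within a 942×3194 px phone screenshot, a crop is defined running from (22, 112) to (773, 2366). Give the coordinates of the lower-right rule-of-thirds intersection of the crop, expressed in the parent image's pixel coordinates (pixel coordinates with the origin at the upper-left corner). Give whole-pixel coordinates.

(523, 1615)

Crop width = 773 − 22 = 751 px; one third is 250.33 px.
Crop height = 2366 − 112 = 2254 px; one third is 751.33 px.
The lower-right point is two-thirds across and two-thirds down within the crop:
x = 22 + 2 × 250.33 ≈ 523; y = 112 + 2 × 751.33 ≈ 1615.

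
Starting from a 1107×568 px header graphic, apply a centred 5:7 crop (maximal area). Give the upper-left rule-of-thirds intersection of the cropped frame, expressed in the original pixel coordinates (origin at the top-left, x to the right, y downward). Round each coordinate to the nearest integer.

(486, 189)

1107/568 > 5/7, so the 5:7 crop keeps the full height 568 and trims width to 568 × 5/7 = 405.71 px.
Left offset = (1107 − 405.71)/2 = 350.64 px; top offset = 0.
Upper-left is one-third across and one-third down within the crop:
x = 350.64 + 1 × 405.71/3 ≈ 486; y = 0.00 + 1 × 568.00/3 ≈ 189.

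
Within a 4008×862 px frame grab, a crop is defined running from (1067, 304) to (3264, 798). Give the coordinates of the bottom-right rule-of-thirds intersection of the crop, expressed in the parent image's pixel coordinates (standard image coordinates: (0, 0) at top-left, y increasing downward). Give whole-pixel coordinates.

(2532, 633)

Crop width = 3264 − 1067 = 2197 px; one third is 732.33 px.
Crop height = 798 − 304 = 494 px; one third is 164.67 px.
The bottom-right point is two-thirds across and two-thirds down within the crop:
x = 1067 + 2 × 732.33 ≈ 2532; y = 304 + 2 × 164.67 ≈ 633.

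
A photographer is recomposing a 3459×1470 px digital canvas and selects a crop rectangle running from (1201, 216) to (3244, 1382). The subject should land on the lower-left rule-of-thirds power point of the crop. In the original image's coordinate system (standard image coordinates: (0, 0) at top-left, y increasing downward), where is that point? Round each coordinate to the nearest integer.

Crop width = 3244 − 1201 = 2043 px; one third is 681.00 px.
Crop height = 1382 − 216 = 1166 px; one third is 388.67 px.
The lower-left point is one-third across and two-thirds down within the crop:
x = 1201 + 1 × 681.00 ≈ 1882; y = 216 + 2 × 388.67 ≈ 993.

(1882, 993)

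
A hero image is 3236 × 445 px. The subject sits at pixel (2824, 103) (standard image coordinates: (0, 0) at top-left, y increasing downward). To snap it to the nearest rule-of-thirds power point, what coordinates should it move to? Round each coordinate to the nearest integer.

(2157, 148)

Third lines: x ∈ {1079, 2157}, y ∈ {148, 297}.
2824 is closer to x = 2157; 103 is closer to y = 148.
So the nearest intersection is the upper-right power point.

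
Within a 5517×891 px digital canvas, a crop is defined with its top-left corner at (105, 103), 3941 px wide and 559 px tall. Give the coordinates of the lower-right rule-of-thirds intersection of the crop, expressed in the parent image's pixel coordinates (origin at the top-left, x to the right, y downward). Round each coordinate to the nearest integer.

(2732, 476)

One third of the crop width 3941 is 1313.67 px.
One third of the crop height 559 is 186.33 px.
The lower-right point is two-thirds across and two-thirds down within the crop:
x = 105 + 2 × 1313.67 ≈ 2732; y = 103 + 2 × 186.33 ≈ 476.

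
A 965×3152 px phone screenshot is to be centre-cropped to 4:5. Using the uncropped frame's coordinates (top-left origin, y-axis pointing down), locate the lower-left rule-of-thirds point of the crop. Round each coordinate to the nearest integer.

965/3152 < 4/5, so the 4:5 crop keeps the full width 965 and trims height to 965 × 5/4 = 1206.25 px.
Top offset = (3152 − 1206.25)/2 = 972.88 px; left offset = 0.
Lower-left is one-third across and two-thirds down within the crop:
x = 0.00 + 1 × 965.00/3 ≈ 322; y = 972.88 + 2 × 1206.25/3 ≈ 1777.

x = 322 px, y = 1777 px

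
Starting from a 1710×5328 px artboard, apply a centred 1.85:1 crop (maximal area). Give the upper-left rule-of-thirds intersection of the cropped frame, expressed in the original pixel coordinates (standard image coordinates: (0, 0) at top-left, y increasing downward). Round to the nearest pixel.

x = 570 px, y = 2510 px

1710/5328 < 1.85/1, so the 1.85:1 crop keeps the full width 1710 and trims height to 1710 × 1/1.85 = 924.32 px.
Top offset = (5328 − 924.32)/2 = 2201.84 px; left offset = 0.
Upper-left is one-third across and one-third down within the crop:
x = 0.00 + 1 × 1710.00/3 ≈ 570; y = 2201.84 + 1 × 924.32/3 ≈ 2510.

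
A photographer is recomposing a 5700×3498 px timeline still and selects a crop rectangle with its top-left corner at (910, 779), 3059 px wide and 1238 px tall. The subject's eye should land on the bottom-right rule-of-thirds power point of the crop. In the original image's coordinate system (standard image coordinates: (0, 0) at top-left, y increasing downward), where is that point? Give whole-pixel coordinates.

(2949, 1604)

One third of the crop width 3059 is 1019.67 px.
One third of the crop height 1238 is 412.67 px.
The bottom-right point is two-thirds across and two-thirds down within the crop:
x = 910 + 2 × 1019.67 ≈ 2949; y = 779 + 2 × 412.67 ≈ 1604.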